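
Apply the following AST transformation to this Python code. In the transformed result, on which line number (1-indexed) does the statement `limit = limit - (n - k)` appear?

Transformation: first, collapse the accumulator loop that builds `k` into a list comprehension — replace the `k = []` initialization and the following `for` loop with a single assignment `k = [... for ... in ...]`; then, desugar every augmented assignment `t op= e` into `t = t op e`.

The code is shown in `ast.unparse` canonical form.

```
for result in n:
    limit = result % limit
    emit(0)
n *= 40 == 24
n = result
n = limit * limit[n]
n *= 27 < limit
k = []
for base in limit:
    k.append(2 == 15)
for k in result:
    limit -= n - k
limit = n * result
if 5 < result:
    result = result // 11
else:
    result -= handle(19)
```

Transformed code:
for result in n:
    limit = result % limit
    emit(0)
n = n * (40 == 24)
n = result
n = limit * limit[n]
n = n * (27 < limit)
k = [2 == 15 for base in limit]
for k in result:
    limit = limit - (n - k)
limit = n * result
if 5 < result:
    result = result // 11
else:
    result = result - handle(19)

10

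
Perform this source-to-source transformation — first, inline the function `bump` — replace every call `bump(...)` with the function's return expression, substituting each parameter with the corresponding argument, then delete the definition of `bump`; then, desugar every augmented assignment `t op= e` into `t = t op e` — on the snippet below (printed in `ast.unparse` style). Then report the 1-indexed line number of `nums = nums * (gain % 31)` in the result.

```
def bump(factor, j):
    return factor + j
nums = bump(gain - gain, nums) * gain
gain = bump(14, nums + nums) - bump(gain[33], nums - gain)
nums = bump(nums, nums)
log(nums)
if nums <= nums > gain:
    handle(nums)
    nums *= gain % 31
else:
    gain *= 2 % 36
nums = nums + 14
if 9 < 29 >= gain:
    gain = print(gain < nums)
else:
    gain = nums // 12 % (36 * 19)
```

Transformed code:
nums = (gain - gain + nums) * gain
gain = 14 + (nums + nums) - (gain[33] + (nums - gain))
nums = nums + nums
log(nums)
if nums <= nums > gain:
    handle(nums)
    nums = nums * (gain % 31)
else:
    gain = gain * (2 % 36)
nums = nums + 14
if 9 < 29 >= gain:
    gain = print(gain < nums)
else:
    gain = nums // 12 % (36 * 19)

7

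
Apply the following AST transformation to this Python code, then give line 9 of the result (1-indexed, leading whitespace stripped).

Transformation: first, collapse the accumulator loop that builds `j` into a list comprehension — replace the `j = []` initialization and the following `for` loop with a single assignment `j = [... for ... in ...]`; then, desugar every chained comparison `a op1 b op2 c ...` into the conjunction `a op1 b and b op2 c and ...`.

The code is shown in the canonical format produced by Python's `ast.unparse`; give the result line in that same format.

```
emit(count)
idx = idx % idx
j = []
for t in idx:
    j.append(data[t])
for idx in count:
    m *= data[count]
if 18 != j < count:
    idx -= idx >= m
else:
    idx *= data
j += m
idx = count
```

idx *= data

Transformed code:
emit(count)
idx = idx % idx
j = [data[t] for t in idx]
for idx in count:
    m *= data[count]
if 18 != j and j < count:
    idx -= idx >= m
else:
    idx *= data
j += m
idx = count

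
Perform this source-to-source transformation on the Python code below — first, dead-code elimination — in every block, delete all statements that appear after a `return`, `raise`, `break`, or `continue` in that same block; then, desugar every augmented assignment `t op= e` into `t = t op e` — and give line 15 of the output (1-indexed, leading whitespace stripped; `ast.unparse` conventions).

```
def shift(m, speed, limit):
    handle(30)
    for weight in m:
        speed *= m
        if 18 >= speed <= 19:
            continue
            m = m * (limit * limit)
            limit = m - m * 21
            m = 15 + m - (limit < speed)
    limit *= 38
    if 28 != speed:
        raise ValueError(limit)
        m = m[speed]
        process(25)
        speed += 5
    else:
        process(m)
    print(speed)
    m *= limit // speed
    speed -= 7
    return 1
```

Transformed code:
def shift(m, speed, limit):
    handle(30)
    for weight in m:
        speed = speed * m
        if 18 >= speed <= 19:
            continue
    limit = limit * 38
    if 28 != speed:
        raise ValueError(limit)
    else:
        process(m)
    print(speed)
    m = m * (limit // speed)
    speed = speed - 7
    return 1

return 1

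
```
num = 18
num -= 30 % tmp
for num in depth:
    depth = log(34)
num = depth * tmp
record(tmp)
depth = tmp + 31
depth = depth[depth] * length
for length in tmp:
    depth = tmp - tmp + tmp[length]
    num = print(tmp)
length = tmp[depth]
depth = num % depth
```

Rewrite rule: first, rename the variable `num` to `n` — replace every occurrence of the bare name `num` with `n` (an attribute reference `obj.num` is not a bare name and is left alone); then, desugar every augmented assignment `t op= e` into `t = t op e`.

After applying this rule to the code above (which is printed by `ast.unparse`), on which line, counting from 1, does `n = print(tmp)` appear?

11

Transformed code:
n = 18
n = n - 30 % tmp
for n in depth:
    depth = log(34)
n = depth * tmp
record(tmp)
depth = tmp + 31
depth = depth[depth] * length
for length in tmp:
    depth = tmp - tmp + tmp[length]
    n = print(tmp)
length = tmp[depth]
depth = n % depth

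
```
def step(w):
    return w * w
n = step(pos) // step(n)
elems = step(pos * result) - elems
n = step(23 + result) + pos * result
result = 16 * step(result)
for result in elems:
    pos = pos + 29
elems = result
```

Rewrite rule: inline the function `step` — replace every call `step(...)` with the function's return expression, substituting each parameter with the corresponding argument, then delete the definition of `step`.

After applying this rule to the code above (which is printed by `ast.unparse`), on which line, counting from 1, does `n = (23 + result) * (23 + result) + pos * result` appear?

3

Transformed code:
n = pos * pos // (n * n)
elems = pos * result * (pos * result) - elems
n = (23 + result) * (23 + result) + pos * result
result = 16 * (result * result)
for result in elems:
    pos = pos + 29
elems = result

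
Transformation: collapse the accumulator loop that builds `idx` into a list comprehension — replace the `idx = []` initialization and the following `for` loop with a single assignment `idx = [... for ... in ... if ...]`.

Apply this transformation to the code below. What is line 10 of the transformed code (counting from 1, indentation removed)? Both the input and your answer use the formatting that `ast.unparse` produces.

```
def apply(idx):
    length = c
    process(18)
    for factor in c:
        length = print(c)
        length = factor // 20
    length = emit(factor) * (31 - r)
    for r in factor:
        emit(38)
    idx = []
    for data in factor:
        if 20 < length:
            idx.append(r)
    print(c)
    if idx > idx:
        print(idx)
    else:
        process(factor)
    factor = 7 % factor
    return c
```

idx = [r for data in factor if 20 < length]

Transformed code:
def apply(idx):
    length = c
    process(18)
    for factor in c:
        length = print(c)
        length = factor // 20
    length = emit(factor) * (31 - r)
    for r in factor:
        emit(38)
    idx = [r for data in factor if 20 < length]
    print(c)
    if idx > idx:
        print(idx)
    else:
        process(factor)
    factor = 7 % factor
    return c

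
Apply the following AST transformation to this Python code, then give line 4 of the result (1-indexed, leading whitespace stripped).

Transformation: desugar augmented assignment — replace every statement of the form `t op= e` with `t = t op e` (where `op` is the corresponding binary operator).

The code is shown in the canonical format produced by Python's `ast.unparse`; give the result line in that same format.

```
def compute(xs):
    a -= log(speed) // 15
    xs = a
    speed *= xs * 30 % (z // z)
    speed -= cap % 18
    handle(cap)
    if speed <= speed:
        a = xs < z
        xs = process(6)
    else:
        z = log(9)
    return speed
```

Transformed code:
def compute(xs):
    a = a - log(speed) // 15
    xs = a
    speed = speed * (xs * 30 % (z // z))
    speed = speed - cap % 18
    handle(cap)
    if speed <= speed:
        a = xs < z
        xs = process(6)
    else:
        z = log(9)
    return speed

speed = speed * (xs * 30 % (z // z))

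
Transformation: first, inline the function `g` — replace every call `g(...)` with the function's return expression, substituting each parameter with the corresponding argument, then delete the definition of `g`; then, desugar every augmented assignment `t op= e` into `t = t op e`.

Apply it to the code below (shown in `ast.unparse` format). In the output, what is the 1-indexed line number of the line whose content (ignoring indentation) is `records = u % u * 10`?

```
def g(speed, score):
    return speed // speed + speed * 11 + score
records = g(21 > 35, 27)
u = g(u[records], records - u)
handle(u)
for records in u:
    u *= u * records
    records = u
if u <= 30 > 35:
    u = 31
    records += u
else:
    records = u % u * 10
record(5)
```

11

Transformed code:
records = (21 > 35) // (21 > 35) + (21 > 35) * 11 + 27
u = u[records] // u[records] + u[records] * 11 + (records - u)
handle(u)
for records in u:
    u = u * (u * records)
    records = u
if u <= 30 > 35:
    u = 31
    records = records + u
else:
    records = u % u * 10
record(5)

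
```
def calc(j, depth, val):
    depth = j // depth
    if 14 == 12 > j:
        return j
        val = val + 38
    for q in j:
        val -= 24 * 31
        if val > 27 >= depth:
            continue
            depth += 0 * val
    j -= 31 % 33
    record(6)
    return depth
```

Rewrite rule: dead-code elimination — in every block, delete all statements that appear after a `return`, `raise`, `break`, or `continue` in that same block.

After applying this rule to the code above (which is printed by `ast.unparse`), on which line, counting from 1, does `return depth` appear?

Transformed code:
def calc(j, depth, val):
    depth = j // depth
    if 14 == 12 > j:
        return j
    for q in j:
        val -= 24 * 31
        if val > 27 >= depth:
            continue
    j -= 31 % 33
    record(6)
    return depth

11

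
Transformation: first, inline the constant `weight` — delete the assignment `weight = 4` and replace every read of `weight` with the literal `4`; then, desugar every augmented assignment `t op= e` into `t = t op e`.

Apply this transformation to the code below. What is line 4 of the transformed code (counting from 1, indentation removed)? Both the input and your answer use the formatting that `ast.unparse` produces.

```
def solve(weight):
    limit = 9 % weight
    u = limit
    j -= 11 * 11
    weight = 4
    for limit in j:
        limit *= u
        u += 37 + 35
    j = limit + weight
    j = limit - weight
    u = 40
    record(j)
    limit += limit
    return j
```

Transformed code:
def solve(weight):
    limit = 9 % 4
    u = limit
    j = j - 11 * 11
    for limit in j:
        limit = limit * u
        u = u + (37 + 35)
    j = limit + 4
    j = limit - 4
    u = 40
    record(j)
    limit = limit + limit
    return j

j = j - 11 * 11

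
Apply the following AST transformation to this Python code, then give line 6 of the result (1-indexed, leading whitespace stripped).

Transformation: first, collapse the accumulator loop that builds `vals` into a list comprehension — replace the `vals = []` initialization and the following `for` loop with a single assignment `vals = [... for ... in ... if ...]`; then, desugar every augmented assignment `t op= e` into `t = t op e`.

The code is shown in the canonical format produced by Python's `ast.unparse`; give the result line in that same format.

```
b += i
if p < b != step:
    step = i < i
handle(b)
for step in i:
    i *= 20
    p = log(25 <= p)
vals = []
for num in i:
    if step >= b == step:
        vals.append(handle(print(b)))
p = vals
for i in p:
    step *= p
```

i = i * 20

Transformed code:
b = b + i
if p < b != step:
    step = i < i
handle(b)
for step in i:
    i = i * 20
    p = log(25 <= p)
vals = [handle(print(b)) for num in i if step >= b == step]
p = vals
for i in p:
    step = step * p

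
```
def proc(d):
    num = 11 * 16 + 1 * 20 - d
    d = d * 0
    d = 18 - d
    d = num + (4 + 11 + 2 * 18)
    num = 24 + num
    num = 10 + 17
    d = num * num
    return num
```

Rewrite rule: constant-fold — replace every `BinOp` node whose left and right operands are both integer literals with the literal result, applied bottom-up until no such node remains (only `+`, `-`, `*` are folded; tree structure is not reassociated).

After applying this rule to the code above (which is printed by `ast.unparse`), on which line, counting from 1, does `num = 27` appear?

Transformed code:
def proc(d):
    num = 196 - d
    d = d * 0
    d = 18 - d
    d = num + 51
    num = 24 + num
    num = 27
    d = num * num
    return num

7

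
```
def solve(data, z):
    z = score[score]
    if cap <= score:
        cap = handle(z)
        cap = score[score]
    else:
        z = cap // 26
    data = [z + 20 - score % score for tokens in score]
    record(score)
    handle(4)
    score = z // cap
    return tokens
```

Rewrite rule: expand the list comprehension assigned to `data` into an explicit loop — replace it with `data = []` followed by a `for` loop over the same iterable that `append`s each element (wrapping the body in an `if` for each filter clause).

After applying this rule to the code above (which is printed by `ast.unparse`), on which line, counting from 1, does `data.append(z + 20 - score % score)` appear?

10

Transformed code:
def solve(data, z):
    z = score[score]
    if cap <= score:
        cap = handle(z)
        cap = score[score]
    else:
        z = cap // 26
    data = []
    for tokens in score:
        data.append(z + 20 - score % score)
    record(score)
    handle(4)
    score = z // cap
    return tokens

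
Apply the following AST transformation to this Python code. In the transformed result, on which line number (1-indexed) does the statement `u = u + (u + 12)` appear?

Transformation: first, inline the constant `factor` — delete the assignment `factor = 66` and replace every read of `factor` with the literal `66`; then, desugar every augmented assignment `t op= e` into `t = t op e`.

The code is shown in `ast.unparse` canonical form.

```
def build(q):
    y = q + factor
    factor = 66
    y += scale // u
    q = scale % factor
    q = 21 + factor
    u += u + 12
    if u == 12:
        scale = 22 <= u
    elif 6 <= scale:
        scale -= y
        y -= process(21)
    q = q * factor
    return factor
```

Transformed code:
def build(q):
    y = q + 66
    y = y + scale // u
    q = scale % 66
    q = 21 + 66
    u = u + (u + 12)
    if u == 12:
        scale = 22 <= u
    elif 6 <= scale:
        scale = scale - y
        y = y - process(21)
    q = q * 66
    return 66

6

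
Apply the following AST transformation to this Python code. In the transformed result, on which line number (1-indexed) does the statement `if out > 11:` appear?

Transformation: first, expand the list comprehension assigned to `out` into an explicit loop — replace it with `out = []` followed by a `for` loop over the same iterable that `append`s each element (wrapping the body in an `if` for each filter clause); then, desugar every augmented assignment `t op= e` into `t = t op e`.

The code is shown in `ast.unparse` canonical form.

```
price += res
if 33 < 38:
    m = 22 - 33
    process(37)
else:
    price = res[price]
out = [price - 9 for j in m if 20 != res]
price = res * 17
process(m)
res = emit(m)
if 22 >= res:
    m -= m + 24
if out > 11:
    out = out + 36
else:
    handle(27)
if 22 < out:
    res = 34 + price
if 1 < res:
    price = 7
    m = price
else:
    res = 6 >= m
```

16

Transformed code:
price = price + res
if 33 < 38:
    m = 22 - 33
    process(37)
else:
    price = res[price]
out = []
for j in m:
    if 20 != res:
        out.append(price - 9)
price = res * 17
process(m)
res = emit(m)
if 22 >= res:
    m = m - (m + 24)
if out > 11:
    out = out + 36
else:
    handle(27)
if 22 < out:
    res = 34 + price
if 1 < res:
    price = 7
    m = price
else:
    res = 6 >= m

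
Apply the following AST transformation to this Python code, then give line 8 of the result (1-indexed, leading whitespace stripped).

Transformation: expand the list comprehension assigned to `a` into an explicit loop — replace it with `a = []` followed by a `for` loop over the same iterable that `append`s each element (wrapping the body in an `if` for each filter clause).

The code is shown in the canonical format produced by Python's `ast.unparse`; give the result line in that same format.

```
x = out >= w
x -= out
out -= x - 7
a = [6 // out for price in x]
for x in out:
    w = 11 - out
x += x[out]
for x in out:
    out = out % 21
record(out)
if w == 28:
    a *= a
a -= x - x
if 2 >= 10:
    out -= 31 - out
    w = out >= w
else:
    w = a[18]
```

Transformed code:
x = out >= w
x -= out
out -= x - 7
a = []
for price in x:
    a.append(6 // out)
for x in out:
    w = 11 - out
x += x[out]
for x in out:
    out = out % 21
record(out)
if w == 28:
    a *= a
a -= x - x
if 2 >= 10:
    out -= 31 - out
    w = out >= w
else:
    w = a[18]

w = 11 - out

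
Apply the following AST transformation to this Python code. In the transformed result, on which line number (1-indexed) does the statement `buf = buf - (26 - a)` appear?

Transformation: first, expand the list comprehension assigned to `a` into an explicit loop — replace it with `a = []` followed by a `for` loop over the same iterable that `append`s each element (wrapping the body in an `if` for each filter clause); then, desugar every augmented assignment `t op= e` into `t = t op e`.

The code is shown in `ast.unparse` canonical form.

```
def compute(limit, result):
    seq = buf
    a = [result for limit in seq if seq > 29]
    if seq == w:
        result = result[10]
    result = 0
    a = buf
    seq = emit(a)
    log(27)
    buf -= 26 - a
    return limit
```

Transformed code:
def compute(limit, result):
    seq = buf
    a = []
    for limit in seq:
        if seq > 29:
            a.append(result)
    if seq == w:
        result = result[10]
    result = 0
    a = buf
    seq = emit(a)
    log(27)
    buf = buf - (26 - a)
    return limit

13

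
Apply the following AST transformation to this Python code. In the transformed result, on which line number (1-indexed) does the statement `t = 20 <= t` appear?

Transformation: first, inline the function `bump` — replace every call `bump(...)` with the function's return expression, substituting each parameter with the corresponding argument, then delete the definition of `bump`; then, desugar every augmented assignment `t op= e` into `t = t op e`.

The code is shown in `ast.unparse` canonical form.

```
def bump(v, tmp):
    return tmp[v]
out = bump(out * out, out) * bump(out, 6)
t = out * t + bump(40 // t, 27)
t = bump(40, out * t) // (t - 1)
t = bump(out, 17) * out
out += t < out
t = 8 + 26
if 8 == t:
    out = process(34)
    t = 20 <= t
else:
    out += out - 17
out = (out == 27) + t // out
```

9

Transformed code:
out = out[out * out] * 6[out]
t = out * t + 27[40 // t]
t = (out * t)[40] // (t - 1)
t = 17[out] * out
out = out + (t < out)
t = 8 + 26
if 8 == t:
    out = process(34)
    t = 20 <= t
else:
    out = out + (out - 17)
out = (out == 27) + t // out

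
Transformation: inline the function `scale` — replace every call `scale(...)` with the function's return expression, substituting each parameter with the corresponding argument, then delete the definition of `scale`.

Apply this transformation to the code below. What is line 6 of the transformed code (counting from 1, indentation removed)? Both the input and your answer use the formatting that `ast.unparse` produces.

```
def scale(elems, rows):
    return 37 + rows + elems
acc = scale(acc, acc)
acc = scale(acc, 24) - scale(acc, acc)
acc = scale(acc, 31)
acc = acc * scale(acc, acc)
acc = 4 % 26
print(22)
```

Transformed code:
acc = 37 + acc + acc
acc = 37 + 24 + acc - (37 + acc + acc)
acc = 37 + 31 + acc
acc = acc * (37 + acc + acc)
acc = 4 % 26
print(22)

print(22)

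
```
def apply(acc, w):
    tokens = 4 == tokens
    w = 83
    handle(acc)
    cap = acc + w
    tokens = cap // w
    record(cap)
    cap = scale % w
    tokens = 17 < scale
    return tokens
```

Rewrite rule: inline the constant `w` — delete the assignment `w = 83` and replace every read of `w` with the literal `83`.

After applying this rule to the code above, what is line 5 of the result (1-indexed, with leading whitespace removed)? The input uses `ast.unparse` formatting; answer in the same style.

tokens = cap // 83

Transformed code:
def apply(acc, w):
    tokens = 4 == tokens
    handle(acc)
    cap = acc + 83
    tokens = cap // 83
    record(cap)
    cap = scale % 83
    tokens = 17 < scale
    return tokens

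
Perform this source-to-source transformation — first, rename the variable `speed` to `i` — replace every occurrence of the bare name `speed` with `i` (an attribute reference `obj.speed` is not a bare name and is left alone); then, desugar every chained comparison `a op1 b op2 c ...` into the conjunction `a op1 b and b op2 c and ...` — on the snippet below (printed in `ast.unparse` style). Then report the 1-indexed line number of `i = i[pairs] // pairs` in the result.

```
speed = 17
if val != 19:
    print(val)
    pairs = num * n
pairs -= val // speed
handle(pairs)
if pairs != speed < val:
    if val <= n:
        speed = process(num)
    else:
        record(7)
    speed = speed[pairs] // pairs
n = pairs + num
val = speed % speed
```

12

Transformed code:
i = 17
if val != 19:
    print(val)
    pairs = num * n
pairs -= val // i
handle(pairs)
if pairs != i and i < val:
    if val <= n:
        i = process(num)
    else:
        record(7)
    i = i[pairs] // pairs
n = pairs + num
val = i % i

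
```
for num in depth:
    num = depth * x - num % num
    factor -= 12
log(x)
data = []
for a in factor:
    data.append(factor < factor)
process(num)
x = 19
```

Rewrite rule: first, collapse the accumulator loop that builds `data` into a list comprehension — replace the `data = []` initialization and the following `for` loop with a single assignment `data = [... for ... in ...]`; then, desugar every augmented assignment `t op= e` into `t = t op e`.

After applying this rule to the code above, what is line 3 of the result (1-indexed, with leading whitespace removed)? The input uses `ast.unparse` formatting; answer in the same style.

Transformed code:
for num in depth:
    num = depth * x - num % num
    factor = factor - 12
log(x)
data = [factor < factor for a in factor]
process(num)
x = 19

factor = factor - 12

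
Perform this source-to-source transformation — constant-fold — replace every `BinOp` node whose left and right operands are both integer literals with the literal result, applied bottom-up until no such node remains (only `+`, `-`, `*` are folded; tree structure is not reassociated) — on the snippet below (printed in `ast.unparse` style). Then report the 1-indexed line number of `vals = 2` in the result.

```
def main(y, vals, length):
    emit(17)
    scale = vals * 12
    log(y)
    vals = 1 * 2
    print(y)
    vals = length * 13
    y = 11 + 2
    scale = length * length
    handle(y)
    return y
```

Transformed code:
def main(y, vals, length):
    emit(17)
    scale = vals * 12
    log(y)
    vals = 2
    print(y)
    vals = length * 13
    y = 13
    scale = length * length
    handle(y)
    return y

5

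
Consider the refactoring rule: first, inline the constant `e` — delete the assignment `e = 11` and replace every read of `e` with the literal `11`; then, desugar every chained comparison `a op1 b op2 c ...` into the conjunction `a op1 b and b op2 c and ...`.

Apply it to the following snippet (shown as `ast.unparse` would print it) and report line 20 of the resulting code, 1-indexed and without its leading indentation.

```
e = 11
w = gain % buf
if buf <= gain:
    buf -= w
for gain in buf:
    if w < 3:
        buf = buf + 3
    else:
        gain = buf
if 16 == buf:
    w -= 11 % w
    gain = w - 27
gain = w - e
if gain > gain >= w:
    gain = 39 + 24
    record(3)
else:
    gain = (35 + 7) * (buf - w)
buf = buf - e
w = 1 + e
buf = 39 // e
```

buf = 39 // 11

Transformed code:
w = gain % buf
if buf <= gain:
    buf -= w
for gain in buf:
    if w < 3:
        buf = buf + 3
    else:
        gain = buf
if 16 == buf:
    w -= 11 % w
    gain = w - 27
gain = w - 11
if gain > gain and gain >= w:
    gain = 39 + 24
    record(3)
else:
    gain = (35 + 7) * (buf - w)
buf = buf - 11
w = 1 + 11
buf = 39 // 11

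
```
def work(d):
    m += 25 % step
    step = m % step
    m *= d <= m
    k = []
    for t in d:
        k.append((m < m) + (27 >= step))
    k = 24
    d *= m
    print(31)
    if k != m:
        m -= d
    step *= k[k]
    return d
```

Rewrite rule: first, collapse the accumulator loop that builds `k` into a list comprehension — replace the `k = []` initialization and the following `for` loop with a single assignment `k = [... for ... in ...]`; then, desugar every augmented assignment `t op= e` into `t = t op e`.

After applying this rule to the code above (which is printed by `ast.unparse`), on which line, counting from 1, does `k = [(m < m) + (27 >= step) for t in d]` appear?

Transformed code:
def work(d):
    m = m + 25 % step
    step = m % step
    m = m * (d <= m)
    k = [(m < m) + (27 >= step) for t in d]
    k = 24
    d = d * m
    print(31)
    if k != m:
        m = m - d
    step = step * k[k]
    return d

5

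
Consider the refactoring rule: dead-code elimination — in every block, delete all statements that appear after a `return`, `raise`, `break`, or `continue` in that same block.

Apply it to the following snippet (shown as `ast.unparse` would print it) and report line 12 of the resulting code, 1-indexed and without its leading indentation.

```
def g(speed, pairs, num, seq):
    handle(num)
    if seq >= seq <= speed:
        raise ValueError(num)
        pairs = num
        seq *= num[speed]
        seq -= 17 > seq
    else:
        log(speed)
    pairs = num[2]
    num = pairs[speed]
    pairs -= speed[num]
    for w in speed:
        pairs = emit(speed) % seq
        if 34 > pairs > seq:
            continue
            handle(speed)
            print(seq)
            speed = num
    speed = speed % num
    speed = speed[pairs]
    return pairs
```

Transformed code:
def g(speed, pairs, num, seq):
    handle(num)
    if seq >= seq <= speed:
        raise ValueError(num)
    else:
        log(speed)
    pairs = num[2]
    num = pairs[speed]
    pairs -= speed[num]
    for w in speed:
        pairs = emit(speed) % seq
        if 34 > pairs > seq:
            continue
    speed = speed % num
    speed = speed[pairs]
    return pairs

if 34 > pairs > seq:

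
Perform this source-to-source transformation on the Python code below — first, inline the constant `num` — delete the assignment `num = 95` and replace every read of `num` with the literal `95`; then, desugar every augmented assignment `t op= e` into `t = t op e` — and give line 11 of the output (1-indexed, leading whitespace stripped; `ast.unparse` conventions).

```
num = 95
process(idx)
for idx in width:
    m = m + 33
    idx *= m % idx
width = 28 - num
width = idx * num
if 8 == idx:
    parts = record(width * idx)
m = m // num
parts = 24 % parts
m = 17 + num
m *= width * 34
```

m = 17 + 95

Transformed code:
process(idx)
for idx in width:
    m = m + 33
    idx = idx * (m % idx)
width = 28 - 95
width = idx * 95
if 8 == idx:
    parts = record(width * idx)
m = m // 95
parts = 24 % parts
m = 17 + 95
m = m * (width * 34)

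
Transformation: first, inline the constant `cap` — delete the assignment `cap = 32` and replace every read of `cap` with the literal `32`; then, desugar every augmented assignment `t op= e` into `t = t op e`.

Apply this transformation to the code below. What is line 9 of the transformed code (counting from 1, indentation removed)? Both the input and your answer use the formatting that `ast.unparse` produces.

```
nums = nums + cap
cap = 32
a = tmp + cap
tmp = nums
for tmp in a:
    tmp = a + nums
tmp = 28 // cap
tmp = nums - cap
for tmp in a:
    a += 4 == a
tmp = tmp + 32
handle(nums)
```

Transformed code:
nums = nums + 32
a = tmp + 32
tmp = nums
for tmp in a:
    tmp = a + nums
tmp = 28 // 32
tmp = nums - 32
for tmp in a:
    a = a + (4 == a)
tmp = tmp + 32
handle(nums)

a = a + (4 == a)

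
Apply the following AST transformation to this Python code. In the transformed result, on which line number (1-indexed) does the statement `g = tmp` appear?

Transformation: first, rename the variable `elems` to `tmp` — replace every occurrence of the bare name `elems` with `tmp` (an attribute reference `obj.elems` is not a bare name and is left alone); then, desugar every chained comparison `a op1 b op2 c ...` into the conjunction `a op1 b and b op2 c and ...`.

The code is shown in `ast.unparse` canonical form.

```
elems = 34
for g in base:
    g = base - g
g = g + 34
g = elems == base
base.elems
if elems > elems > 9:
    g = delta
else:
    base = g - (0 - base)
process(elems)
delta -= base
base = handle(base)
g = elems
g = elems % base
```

Transformed code:
tmp = 34
for g in base:
    g = base - g
g = g + 34
g = tmp == base
base.elems
if tmp > tmp and tmp > 9:
    g = delta
else:
    base = g - (0 - base)
process(tmp)
delta -= base
base = handle(base)
g = tmp
g = tmp % base

14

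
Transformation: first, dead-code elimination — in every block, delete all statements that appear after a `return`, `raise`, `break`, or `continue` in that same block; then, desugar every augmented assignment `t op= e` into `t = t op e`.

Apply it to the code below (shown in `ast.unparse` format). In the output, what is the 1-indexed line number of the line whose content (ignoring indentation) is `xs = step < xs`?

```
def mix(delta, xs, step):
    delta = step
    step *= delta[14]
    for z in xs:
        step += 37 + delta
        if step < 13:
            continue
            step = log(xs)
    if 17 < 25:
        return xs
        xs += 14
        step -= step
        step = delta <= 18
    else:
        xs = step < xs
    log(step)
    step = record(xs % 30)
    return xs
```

Transformed code:
def mix(delta, xs, step):
    delta = step
    step = step * delta[14]
    for z in xs:
        step = step + (37 + delta)
        if step < 13:
            continue
    if 17 < 25:
        return xs
    else:
        xs = step < xs
    log(step)
    step = record(xs % 30)
    return xs

11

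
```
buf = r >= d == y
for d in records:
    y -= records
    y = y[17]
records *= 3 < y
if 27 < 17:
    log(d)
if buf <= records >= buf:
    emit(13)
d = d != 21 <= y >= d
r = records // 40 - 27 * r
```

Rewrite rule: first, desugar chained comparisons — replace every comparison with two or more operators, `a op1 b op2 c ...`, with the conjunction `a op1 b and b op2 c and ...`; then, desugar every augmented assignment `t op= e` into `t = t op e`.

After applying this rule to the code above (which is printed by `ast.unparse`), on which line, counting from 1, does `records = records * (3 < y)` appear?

5

Transformed code:
buf = r >= d and d == y
for d in records:
    y = y - records
    y = y[17]
records = records * (3 < y)
if 27 < 17:
    log(d)
if buf <= records and records >= buf:
    emit(13)
d = d != 21 and 21 <= y and (y >= d)
r = records // 40 - 27 * r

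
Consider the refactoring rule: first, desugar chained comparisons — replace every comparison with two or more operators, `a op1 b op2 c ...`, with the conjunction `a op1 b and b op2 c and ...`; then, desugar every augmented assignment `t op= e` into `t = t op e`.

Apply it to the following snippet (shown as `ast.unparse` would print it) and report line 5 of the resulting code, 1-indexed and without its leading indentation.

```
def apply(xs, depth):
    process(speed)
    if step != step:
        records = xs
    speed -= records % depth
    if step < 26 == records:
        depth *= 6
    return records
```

speed = speed - records % depth

Transformed code:
def apply(xs, depth):
    process(speed)
    if step != step:
        records = xs
    speed = speed - records % depth
    if step < 26 and 26 == records:
        depth = depth * 6
    return records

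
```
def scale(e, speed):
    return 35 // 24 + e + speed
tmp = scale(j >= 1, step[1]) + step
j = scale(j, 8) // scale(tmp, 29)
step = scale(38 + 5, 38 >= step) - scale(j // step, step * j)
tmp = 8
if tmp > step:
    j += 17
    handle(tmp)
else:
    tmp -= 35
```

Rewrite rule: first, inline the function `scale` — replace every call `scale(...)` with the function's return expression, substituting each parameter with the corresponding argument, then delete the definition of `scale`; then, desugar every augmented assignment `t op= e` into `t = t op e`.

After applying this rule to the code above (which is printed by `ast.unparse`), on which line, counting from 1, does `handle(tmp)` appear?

7

Transformed code:
tmp = 35 // 24 + (j >= 1) + step[1] + step
j = (35 // 24 + j + 8) // (35 // 24 + tmp + 29)
step = 35 // 24 + (38 + 5) + (38 >= step) - (35 // 24 + j // step + step * j)
tmp = 8
if tmp > step:
    j = j + 17
    handle(tmp)
else:
    tmp = tmp - 35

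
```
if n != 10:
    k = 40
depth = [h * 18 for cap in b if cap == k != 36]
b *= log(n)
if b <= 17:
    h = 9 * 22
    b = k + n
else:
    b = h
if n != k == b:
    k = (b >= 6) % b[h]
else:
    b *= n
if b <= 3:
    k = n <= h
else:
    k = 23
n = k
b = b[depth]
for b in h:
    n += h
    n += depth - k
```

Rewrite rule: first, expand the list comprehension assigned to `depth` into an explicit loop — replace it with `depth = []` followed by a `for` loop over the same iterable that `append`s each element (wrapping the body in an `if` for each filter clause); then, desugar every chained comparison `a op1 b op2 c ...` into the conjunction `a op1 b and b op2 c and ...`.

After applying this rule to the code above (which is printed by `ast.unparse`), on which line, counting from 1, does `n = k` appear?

21

Transformed code:
if n != 10:
    k = 40
depth = []
for cap in b:
    if cap == k and k != 36:
        depth.append(h * 18)
b *= log(n)
if b <= 17:
    h = 9 * 22
    b = k + n
else:
    b = h
if n != k and k == b:
    k = (b >= 6) % b[h]
else:
    b *= n
if b <= 3:
    k = n <= h
else:
    k = 23
n = k
b = b[depth]
for b in h:
    n += h
    n += depth - k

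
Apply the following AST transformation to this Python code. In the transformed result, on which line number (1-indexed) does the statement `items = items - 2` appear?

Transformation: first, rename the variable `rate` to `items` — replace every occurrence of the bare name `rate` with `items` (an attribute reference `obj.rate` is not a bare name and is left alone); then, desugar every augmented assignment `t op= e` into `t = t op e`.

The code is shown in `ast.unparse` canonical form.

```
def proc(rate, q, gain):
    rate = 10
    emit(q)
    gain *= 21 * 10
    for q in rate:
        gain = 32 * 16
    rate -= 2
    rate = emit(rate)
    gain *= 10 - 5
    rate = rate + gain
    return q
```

Transformed code:
def proc(items, q, gain):
    items = 10
    emit(q)
    gain = gain * (21 * 10)
    for q in items:
        gain = 32 * 16
    items = items - 2
    items = emit(items)
    gain = gain * (10 - 5)
    items = items + gain
    return q

7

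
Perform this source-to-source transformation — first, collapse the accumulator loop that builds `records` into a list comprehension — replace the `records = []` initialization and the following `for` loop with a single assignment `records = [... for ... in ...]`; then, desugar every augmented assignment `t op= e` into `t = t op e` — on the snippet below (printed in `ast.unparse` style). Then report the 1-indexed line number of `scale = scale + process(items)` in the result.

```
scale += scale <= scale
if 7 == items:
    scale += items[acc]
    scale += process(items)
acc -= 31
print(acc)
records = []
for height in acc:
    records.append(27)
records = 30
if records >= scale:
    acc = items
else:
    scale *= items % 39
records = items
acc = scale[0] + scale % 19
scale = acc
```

Transformed code:
scale = scale + (scale <= scale)
if 7 == items:
    scale = scale + items[acc]
    scale = scale + process(items)
acc = acc - 31
print(acc)
records = [27 for height in acc]
records = 30
if records >= scale:
    acc = items
else:
    scale = scale * (items % 39)
records = items
acc = scale[0] + scale % 19
scale = acc

4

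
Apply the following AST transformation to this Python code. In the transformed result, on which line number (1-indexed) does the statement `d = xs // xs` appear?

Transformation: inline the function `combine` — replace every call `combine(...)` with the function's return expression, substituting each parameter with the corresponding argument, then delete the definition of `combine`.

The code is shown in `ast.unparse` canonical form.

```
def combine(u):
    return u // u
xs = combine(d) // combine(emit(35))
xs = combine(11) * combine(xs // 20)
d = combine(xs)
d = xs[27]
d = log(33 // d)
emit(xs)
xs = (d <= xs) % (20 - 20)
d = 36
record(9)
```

3

Transformed code:
xs = d // d // (emit(35) // emit(35))
xs = 11 // 11 * (xs // 20 // (xs // 20))
d = xs // xs
d = xs[27]
d = log(33 // d)
emit(xs)
xs = (d <= xs) % (20 - 20)
d = 36
record(9)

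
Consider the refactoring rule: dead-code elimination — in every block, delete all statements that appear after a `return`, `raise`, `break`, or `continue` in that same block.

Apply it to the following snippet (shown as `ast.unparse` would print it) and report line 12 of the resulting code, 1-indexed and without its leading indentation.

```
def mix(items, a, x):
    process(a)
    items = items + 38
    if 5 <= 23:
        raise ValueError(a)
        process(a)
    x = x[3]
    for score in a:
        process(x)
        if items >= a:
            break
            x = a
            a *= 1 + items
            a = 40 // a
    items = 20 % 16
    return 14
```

return 14

Transformed code:
def mix(items, a, x):
    process(a)
    items = items + 38
    if 5 <= 23:
        raise ValueError(a)
    x = x[3]
    for score in a:
        process(x)
        if items >= a:
            break
    items = 20 % 16
    return 14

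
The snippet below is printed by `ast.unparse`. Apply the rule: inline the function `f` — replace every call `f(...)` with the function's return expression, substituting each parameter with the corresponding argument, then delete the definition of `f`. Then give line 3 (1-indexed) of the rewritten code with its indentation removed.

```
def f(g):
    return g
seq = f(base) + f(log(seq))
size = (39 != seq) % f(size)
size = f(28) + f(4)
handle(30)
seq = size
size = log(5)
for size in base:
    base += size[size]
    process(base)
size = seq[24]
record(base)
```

size = 28 + 4

Transformed code:
seq = base + log(seq)
size = (39 != seq) % size
size = 28 + 4
handle(30)
seq = size
size = log(5)
for size in base:
    base += size[size]
    process(base)
size = seq[24]
record(base)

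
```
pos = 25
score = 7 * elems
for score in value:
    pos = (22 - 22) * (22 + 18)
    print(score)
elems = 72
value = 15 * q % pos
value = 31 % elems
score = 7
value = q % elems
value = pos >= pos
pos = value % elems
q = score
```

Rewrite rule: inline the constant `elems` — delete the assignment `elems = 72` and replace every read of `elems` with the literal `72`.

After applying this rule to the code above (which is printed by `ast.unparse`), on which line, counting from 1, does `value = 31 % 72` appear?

Transformed code:
pos = 25
score = 7 * 72
for score in value:
    pos = (22 - 22) * (22 + 18)
    print(score)
value = 15 * q % pos
value = 31 % 72
score = 7
value = q % 72
value = pos >= pos
pos = value % 72
q = score

7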